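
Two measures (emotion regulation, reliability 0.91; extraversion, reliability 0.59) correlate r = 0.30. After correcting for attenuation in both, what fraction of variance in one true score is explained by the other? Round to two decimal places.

Disattenuated r = 0.30 / √(0.91 × 0.59) = 0.30 / 0.7327 = 0.4094.
Shared true-score variance = 0.4094² = 0.1676 ≈ 0.17.

0.17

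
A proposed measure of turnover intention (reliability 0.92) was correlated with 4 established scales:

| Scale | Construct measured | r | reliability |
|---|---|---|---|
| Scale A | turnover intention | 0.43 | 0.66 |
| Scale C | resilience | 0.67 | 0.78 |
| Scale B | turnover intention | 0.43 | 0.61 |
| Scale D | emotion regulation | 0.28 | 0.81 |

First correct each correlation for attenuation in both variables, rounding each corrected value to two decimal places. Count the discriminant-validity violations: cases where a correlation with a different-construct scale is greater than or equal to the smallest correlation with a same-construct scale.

Disattenuated r (r / √(r_scale · r_new)):
  Scale A (conv): 0.43 / √(0.66·0.92) = 0.55
  Scale C (disc): 0.67 / √(0.78·0.92) = 0.79
  Scale B (conv): 0.43 / √(0.61·0.92) = 0.57
  Scale D (disc): 0.28 / √(0.81·0.92) = 0.32
Smallest convergent = 0.55. Discriminant values: 0.79, 0.32; count ≥ 0.55 → 1.

1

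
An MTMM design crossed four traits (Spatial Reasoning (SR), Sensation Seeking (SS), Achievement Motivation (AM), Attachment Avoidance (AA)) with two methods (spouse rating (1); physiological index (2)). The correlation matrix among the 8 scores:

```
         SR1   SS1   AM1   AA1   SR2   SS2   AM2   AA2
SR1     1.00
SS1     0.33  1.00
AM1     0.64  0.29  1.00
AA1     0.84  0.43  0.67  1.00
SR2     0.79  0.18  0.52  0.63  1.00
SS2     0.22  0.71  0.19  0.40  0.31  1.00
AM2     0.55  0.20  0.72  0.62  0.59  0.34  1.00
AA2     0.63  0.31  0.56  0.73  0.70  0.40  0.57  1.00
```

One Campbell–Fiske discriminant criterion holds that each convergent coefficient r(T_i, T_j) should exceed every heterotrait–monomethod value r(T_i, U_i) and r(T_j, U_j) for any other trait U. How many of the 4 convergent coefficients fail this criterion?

2

Convergent coefficients and their comparison sets:
SR (methods 1·2): 0.79 vs {0.33, 0.31, 0.64, 0.59, 0.84, 0.70} → fail.
SS (methods 1·2): 0.71 vs {0.33, 0.31, 0.29, 0.34, 0.43, 0.40} → pass.
AM (methods 1·2): 0.72 vs {0.64, 0.59, 0.29, 0.34, 0.67, 0.57} → pass.
AA (methods 1·2): 0.73 vs {0.84, 0.70, 0.43, 0.40, 0.67, 0.57} → fail.
2 of 4 fail.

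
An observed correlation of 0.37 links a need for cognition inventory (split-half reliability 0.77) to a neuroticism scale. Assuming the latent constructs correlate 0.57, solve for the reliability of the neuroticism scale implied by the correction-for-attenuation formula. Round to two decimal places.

0.55

r_true = r_obs / √(r_xx · r_yy) ⇒ 0.57 = 0.37 / √(0.77 · r_yy).
√(0.77 · r_yy) = 0.37 / 0.57 = 0.6491; 0.77 · r_yy = 0.4213; r_yy = 0.4213 / 0.77 ≈ 0.55.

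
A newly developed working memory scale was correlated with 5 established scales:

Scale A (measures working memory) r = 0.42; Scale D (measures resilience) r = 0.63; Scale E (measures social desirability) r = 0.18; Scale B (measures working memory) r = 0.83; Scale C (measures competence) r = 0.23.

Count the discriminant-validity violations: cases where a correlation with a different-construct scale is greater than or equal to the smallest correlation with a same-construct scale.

Convergent (same construct = working memory): Scale A, Scale B.
Smallest convergent = 0.42. Discriminant values: 0.63, 0.18, 0.23; count ≥ 0.42 → 1.

1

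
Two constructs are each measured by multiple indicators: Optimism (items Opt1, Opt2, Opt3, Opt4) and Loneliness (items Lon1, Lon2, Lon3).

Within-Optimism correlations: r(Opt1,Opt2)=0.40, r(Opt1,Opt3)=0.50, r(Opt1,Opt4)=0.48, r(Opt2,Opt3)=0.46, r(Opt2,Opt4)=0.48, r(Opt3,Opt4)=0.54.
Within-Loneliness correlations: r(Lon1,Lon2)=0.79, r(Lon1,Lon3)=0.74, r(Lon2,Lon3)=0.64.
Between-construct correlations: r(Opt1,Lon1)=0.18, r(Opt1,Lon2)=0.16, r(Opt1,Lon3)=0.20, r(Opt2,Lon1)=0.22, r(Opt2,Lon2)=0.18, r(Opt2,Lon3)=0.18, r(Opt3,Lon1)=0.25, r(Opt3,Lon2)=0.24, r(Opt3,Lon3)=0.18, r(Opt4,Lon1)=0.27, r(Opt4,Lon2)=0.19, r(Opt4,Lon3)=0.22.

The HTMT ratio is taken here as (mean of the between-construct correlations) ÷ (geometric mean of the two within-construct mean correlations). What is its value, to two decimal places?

0.35

Mean heterotrait r = 2.47/12 = 0.2058.
Mean within-Opt = 2.86/6 = 0.4767; mean within-Lon = 2.17/3 = 0.7233.
Geometric mean = √(0.4767 × 0.7233) = 0.5872.
HTMT = 0.2058 / 0.5872 = 0.35.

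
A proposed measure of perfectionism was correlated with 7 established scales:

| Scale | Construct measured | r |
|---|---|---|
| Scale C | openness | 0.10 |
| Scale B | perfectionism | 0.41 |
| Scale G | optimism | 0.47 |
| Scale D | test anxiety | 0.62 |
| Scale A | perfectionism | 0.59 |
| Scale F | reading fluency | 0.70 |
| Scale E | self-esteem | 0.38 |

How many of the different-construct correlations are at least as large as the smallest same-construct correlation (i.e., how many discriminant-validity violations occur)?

3

Convergent (same construct = perfectionism): Scale B, Scale A.
Smallest convergent = 0.41. Discriminant values: 0.10, 0.47, 0.62, 0.70, 0.38; count ≥ 0.41 → 3.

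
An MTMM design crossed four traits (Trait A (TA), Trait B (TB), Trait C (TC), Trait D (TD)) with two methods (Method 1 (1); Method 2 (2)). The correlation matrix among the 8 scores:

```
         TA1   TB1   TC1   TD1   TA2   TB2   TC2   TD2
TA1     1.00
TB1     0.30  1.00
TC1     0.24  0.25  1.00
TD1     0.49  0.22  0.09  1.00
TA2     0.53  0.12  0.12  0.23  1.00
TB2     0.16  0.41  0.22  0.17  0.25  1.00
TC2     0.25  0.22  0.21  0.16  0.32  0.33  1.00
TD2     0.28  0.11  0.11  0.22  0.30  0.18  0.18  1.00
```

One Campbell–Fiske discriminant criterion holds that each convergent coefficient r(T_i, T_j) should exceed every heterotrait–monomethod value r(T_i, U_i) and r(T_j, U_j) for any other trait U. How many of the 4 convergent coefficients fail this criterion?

Checking each validity diagonal entry against its comparison values:
TA (methods 1·2): 0.53 vs {0.30, 0.25, 0.24, 0.32, 0.49, 0.30} → pass.
TB (methods 1·2): 0.41 vs {0.30, 0.25, 0.25, 0.33, 0.22, 0.18} → pass.
TC (methods 1·2): 0.21 vs {0.24, 0.32, 0.25, 0.33, 0.09, 0.18} → fail.
TD (methods 1·2): 0.22 vs {0.49, 0.30, 0.22, 0.18, 0.09, 0.18} → fail.
2 of 4 fail.

2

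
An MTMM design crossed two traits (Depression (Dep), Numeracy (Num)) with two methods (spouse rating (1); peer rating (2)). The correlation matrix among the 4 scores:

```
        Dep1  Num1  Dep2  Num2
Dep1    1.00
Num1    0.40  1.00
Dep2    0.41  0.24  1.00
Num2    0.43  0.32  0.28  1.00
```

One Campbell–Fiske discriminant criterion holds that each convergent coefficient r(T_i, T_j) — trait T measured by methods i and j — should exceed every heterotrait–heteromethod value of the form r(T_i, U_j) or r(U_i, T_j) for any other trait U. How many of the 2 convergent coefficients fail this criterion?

2

Convergent coefficients and their comparison sets:
Dep (methods 1·2): 0.41 vs {0.43, 0.24} → fail.
Num (methods 1·2): 0.32 vs {0.24, 0.43} → fail.
2 of 2 fail.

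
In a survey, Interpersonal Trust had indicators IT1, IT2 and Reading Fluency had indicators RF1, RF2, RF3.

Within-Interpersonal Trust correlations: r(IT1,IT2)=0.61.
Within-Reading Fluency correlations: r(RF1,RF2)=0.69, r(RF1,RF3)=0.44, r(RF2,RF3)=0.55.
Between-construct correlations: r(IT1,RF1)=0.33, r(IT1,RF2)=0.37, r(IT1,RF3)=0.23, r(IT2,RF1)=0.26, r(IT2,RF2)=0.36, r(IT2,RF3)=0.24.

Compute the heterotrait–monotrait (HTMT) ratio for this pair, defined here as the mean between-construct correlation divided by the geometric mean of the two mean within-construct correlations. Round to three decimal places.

Mean between = 1.79/6 = 0.2983.
Mean within-IT = 0.61/1 = 0.6100; mean within-RF = 1.68/3 = 0.5600.
Geometric mean = √(0.6100 × 0.5600) = 0.5845.
HTMT = 0.2983 / 0.5845 = 0.510.

0.510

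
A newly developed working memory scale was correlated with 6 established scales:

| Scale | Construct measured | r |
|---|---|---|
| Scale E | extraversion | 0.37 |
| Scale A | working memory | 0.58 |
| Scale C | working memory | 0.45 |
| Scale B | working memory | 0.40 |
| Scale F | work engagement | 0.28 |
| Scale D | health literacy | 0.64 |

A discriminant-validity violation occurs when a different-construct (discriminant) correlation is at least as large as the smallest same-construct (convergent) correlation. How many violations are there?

1

Convergent (same construct = working memory): Scale A, Scale C, Scale B.
Smallest convergent = 0.40. Discriminant values: 0.37, 0.28, 0.64; count ≥ 0.40 → 1.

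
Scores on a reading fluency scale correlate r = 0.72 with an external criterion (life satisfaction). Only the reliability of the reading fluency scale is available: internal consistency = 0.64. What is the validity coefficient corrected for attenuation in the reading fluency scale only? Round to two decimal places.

0.90

Single correction: r_c = r_obs / √r_xx = 0.72 / √0.64 = 0.72 / 0.8000 ≈ 0.90.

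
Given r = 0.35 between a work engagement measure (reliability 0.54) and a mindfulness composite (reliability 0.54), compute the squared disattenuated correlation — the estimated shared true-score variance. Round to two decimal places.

Disattenuated r = 0.35 / √(0.54 × 0.54) = 0.35 / 0.5400 = 0.6481.
Shared true-score variance = 0.6481² = 0.4200 ≈ 0.42.

0.42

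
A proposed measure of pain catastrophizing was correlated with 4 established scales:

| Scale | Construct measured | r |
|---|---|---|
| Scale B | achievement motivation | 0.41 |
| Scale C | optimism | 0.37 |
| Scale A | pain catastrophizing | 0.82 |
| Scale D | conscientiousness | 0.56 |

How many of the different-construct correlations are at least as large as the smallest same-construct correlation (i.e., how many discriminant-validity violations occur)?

0

Convergent (same construct = pain catastrophizing): Scale A.
Smallest convergent = 0.82. Discriminant values: 0.41, 0.37, 0.56; count ≥ 0.82 → 0.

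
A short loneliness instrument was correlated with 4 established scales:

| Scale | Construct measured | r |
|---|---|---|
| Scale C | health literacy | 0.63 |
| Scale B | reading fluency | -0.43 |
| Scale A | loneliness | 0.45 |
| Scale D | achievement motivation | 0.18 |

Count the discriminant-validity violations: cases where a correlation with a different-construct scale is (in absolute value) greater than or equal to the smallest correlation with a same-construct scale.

Convergent (same construct = loneliness): Scale A.
Smallest convergent = 0.45. Discriminant |r|: 0.63, 0.43, 0.18; count ≥ 0.45 → 1.

1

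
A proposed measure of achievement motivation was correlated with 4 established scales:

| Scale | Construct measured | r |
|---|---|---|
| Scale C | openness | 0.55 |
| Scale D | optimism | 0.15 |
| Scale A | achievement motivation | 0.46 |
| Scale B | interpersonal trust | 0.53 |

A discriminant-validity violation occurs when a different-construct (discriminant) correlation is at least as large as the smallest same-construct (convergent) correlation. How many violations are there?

Convergent (same construct = achievement motivation): Scale A.
Smallest convergent = 0.46. Discriminant values: 0.55, 0.15, 0.53; count ≥ 0.46 → 2.

2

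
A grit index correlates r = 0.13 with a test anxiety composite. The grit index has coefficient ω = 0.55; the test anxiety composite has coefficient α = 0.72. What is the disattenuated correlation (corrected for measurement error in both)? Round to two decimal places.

0.21

r_true = r_obs / √(r_xx · r_yy) = 0.13 / √(0.55 × 0.72) = 0.13 / √0.3960 = 0.13 / 0.6293 ≈ 0.21.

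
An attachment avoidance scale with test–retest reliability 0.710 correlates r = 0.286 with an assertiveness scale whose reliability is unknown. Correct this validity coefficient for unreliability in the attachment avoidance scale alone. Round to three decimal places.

Single correction: r_c = r_obs / √r_xx = 0.286 / √0.710 = 0.286 / 0.8426 ≈ 0.339.

0.339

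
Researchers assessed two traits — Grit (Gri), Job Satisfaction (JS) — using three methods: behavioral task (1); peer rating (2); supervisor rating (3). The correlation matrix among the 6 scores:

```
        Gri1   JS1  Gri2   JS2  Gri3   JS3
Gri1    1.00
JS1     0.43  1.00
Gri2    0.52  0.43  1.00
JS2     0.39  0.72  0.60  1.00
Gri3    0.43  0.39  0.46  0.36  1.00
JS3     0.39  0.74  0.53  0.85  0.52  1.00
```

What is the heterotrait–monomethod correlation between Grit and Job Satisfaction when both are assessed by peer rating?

Different traits, same method: r(Gri2, JS2) = 0.60.

0.60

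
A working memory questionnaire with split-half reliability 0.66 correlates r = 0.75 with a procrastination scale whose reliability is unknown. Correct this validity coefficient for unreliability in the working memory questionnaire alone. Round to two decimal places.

Single correction: r_c = r_obs / √r_xx = 0.75 / √0.66 = 0.75 / 0.8124 ≈ 0.92.

0.92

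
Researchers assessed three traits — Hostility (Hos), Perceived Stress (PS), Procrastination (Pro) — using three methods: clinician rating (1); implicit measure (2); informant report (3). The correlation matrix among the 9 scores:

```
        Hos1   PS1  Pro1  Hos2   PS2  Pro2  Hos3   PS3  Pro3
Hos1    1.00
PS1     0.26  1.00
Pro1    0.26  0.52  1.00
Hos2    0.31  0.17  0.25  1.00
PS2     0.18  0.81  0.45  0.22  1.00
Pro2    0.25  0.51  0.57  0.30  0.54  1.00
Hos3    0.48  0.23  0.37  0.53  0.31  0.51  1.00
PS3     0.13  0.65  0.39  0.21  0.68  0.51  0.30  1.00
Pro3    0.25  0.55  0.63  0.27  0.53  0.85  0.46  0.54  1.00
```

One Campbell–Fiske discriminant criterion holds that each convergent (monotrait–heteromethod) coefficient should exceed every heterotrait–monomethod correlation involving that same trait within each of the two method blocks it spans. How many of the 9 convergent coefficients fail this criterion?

0

Checking each validity diagonal entry against its comparison values:
Hos (methods 1·2): 0.31 vs {0.26, 0.22, 0.26, 0.30} → pass.
Hos (methods 1·3): 0.48 vs {0.26, 0.30, 0.26, 0.46} → pass.
Hos (methods 2·3): 0.53 vs {0.22, 0.30, 0.30, 0.46} → pass.
PS (methods 1·2): 0.81 vs {0.26, 0.22, 0.52, 0.54} → pass.
PS (methods 1·3): 0.65 vs {0.26, 0.30, 0.52, 0.54} → pass.
PS (methods 2·3): 0.68 vs {0.22, 0.30, 0.54, 0.54} → pass.
Pro (methods 1·2): 0.57 vs {0.26, 0.30, 0.52, 0.54} → pass.
Pro (methods 1·3): 0.63 vs {0.26, 0.46, 0.52, 0.54} → pass.
Pro (methods 2·3): 0.85 vs {0.30, 0.46, 0.54, 0.54} → pass.
0 of 9 fail.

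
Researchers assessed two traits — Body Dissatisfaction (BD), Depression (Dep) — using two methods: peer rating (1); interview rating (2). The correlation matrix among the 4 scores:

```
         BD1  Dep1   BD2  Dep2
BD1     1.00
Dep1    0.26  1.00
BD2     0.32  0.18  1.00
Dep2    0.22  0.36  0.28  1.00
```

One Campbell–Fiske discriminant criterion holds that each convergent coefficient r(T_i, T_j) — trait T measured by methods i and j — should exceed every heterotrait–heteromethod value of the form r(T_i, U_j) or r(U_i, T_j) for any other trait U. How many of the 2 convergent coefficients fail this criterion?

Each convergent coefficient versus the relevant comparison correlations:
BD (methods 1·2): 0.32 vs {0.22, 0.18} → pass.
Dep (methods 1·2): 0.36 vs {0.18, 0.22} → pass.
0 of 2 fail.

0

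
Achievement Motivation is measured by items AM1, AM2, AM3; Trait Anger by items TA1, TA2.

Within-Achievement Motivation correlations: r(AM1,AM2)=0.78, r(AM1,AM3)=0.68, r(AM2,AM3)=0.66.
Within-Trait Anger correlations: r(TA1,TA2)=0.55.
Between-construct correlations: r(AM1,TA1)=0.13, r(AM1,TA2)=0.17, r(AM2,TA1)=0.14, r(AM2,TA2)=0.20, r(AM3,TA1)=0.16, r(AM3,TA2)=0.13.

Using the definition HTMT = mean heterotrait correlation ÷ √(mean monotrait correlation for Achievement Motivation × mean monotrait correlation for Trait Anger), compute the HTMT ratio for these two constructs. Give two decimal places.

0.25

Mean between = 0.93/6 = 0.1550.
Mean within-AM = 2.12/3 = 0.7067; mean within-TA = 0.55/1 = 0.5500.
Geometric mean = √(0.7067 × 0.5500) = 0.6234.
HTMT = 0.1550 / 0.6234 = 0.25.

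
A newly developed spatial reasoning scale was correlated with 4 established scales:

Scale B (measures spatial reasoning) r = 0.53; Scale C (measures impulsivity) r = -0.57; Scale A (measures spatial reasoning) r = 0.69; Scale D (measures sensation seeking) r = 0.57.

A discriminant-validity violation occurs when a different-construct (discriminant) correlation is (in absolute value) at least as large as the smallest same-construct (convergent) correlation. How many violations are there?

Convergent (same construct = spatial reasoning): Scale B, Scale A.
Smallest convergent = 0.53. Discriminant |r|: 0.57, 0.57; count ≥ 0.53 → 2.

2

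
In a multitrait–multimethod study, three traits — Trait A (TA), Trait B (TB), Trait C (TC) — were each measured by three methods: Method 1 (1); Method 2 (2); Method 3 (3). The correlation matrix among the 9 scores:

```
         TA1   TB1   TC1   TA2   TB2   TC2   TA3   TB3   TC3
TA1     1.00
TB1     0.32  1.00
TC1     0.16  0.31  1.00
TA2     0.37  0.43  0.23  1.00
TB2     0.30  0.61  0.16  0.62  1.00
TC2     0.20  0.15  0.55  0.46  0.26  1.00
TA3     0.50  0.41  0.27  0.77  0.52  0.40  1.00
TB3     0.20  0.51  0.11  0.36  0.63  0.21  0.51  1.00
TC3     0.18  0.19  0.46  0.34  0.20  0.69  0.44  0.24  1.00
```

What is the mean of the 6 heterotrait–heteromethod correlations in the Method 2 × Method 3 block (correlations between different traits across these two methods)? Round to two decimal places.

HTHM values (method 2 × method 3): 0.36, 0.34, 0.52, 0.20, 0.40, 0.21; mean = 2.03/6 = 0.34.

0.34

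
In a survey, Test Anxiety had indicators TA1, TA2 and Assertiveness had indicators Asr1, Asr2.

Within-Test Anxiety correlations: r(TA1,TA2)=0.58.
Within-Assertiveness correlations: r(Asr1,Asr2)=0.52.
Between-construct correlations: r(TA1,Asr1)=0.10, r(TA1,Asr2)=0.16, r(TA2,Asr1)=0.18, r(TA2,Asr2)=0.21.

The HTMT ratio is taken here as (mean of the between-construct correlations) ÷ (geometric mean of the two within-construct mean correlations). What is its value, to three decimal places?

Mean between = 0.65/4 = 0.1625.
Mean within-TA = 0.58/1 = 0.5800; mean within-Asr = 0.52/1 = 0.5200.
Geometric mean = √(0.5800 × 0.5200) = 0.5492.
HTMT = 0.1625 / 0.5492 = 0.296.

0.296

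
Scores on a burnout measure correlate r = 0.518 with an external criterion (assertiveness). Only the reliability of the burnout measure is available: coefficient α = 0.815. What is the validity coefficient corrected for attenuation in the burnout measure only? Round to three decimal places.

0.574

Single correction: r_c = r_obs / √r_xx = 0.518 / √0.815 = 0.518 / 0.9028 ≈ 0.574.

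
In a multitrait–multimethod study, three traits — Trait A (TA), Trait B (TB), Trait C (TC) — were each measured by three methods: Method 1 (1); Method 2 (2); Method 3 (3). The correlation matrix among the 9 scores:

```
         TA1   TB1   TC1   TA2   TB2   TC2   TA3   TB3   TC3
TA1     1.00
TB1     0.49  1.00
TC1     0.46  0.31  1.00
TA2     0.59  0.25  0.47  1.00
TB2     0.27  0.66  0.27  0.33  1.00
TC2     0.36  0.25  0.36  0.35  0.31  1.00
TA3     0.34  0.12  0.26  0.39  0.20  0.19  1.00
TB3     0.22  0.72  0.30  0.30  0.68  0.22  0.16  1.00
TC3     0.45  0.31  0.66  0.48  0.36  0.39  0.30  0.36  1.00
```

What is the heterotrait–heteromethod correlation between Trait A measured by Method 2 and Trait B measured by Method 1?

0.25

Different traits and methods: r(TA2, TB1) = 0.25.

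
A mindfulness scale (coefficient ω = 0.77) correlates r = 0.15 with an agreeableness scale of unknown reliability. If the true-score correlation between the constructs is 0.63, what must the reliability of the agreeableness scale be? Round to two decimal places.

0.07

r_true = r_obs / √(r_xx · r_yy) ⇒ 0.63 = 0.15 / √(0.77 · r_yy).
√(0.77 · r_yy) = 0.15 / 0.63 = 0.2381; 0.77 · r_yy = 0.0567; r_yy = 0.0567 / 0.77 ≈ 0.07.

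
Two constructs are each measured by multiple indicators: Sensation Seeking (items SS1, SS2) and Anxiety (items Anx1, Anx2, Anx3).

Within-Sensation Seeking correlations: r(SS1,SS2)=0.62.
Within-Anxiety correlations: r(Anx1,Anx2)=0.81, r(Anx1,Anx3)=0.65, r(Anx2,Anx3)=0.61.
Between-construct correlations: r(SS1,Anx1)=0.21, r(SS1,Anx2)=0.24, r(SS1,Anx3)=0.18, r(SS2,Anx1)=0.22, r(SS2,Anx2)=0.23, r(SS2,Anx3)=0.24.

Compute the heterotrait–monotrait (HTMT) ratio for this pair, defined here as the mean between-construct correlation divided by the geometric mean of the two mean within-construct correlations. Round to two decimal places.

Mean between = 1.32/6 = 0.2200.
Mean within-SS = 0.62/1 = 0.6200; mean within-Anx = 2.07/3 = 0.6900.
Geometric mean = √(0.6200 × 0.6900) = 0.6541.
HTMT = 0.2200 / 0.6541 = 0.34.

0.34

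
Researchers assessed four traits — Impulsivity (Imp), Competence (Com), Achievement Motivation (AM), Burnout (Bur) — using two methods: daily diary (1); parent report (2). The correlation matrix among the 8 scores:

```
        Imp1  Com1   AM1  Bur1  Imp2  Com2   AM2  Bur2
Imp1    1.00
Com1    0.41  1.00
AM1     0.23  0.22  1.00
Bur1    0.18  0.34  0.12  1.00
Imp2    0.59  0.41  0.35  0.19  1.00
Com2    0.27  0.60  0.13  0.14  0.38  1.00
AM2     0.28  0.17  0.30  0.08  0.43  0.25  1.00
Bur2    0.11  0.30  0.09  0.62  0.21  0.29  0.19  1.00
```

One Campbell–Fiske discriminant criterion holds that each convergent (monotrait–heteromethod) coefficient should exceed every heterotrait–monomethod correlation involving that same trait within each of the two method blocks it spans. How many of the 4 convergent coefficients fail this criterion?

Convergent coefficients and their comparison sets:
Imp (methods 1·2): 0.59 vs {0.41, 0.38, 0.23, 0.43, 0.18, 0.21} → pass.
Com (methods 1·2): 0.60 vs {0.41, 0.38, 0.22, 0.25, 0.34, 0.29} → pass.
AM (methods 1·2): 0.30 vs {0.23, 0.43, 0.22, 0.25, 0.12, 0.19} → fail.
Bur (methods 1·2): 0.62 vs {0.18, 0.21, 0.34, 0.29, 0.12, 0.19} → pass.
1 of 4 fail.

1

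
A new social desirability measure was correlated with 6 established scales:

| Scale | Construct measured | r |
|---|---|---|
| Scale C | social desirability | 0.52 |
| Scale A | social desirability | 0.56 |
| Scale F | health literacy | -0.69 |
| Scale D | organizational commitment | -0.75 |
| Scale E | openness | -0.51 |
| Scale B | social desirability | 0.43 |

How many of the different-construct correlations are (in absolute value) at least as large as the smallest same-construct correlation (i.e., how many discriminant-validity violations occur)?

3

Convergent (same construct = social desirability): Scale C, Scale A, Scale B.
Smallest convergent = 0.43. Discriminant |r|: 0.69, 0.75, 0.51; count ≥ 0.43 → 3.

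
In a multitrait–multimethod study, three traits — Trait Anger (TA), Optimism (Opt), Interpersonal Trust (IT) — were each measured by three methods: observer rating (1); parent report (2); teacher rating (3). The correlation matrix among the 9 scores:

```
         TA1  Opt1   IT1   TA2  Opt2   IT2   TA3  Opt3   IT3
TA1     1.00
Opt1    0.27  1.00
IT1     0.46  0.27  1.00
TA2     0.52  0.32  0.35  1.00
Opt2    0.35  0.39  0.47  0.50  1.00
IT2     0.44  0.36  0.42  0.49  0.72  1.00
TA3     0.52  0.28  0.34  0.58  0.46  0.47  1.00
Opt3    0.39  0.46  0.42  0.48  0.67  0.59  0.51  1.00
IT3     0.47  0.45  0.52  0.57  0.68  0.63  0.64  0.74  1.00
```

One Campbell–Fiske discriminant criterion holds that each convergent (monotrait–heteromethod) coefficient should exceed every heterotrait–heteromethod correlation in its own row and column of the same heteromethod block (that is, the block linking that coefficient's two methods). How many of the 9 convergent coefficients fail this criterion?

Checking each validity diagonal entry against its comparison values:
TA (methods 1·2): 0.52 vs {0.35, 0.32, 0.44, 0.35} → pass.
TA (methods 1·3): 0.52 vs {0.39, 0.28, 0.47, 0.34} → pass.
TA (methods 2·3): 0.58 vs {0.48, 0.46, 0.57, 0.47} → pass.
Opt (methods 1·2): 0.39 vs {0.32, 0.35, 0.36, 0.47} → fail.
Opt (methods 1·3): 0.46 vs {0.28, 0.39, 0.45, 0.42} → pass.
Opt (methods 2·3): 0.67 vs {0.46, 0.48, 0.68, 0.59} → fail.
IT (methods 1·2): 0.42 vs {0.35, 0.44, 0.47, 0.36} → fail.
IT (methods 1·3): 0.52 vs {0.34, 0.47, 0.42, 0.45} → pass.
IT (methods 2·3): 0.63 vs {0.47, 0.57, 0.59, 0.68} → fail.
4 of 9 fail.

4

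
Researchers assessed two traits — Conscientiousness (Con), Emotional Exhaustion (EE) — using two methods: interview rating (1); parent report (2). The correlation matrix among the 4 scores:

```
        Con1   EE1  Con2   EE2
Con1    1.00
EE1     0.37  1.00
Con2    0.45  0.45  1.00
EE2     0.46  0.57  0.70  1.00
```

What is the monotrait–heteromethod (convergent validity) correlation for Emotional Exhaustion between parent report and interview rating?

0.57

Same trait (EE), different methods: r(EE2, EE1) = 0.57.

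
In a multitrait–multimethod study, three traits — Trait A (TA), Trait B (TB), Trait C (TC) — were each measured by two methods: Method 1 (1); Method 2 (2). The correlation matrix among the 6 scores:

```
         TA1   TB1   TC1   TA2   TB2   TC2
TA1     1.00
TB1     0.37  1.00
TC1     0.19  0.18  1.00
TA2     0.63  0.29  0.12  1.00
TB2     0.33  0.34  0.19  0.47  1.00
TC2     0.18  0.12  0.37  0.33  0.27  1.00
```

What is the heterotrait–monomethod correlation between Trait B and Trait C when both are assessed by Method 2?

Different traits, same method: r(TB2, TC2) = 0.27.

0.27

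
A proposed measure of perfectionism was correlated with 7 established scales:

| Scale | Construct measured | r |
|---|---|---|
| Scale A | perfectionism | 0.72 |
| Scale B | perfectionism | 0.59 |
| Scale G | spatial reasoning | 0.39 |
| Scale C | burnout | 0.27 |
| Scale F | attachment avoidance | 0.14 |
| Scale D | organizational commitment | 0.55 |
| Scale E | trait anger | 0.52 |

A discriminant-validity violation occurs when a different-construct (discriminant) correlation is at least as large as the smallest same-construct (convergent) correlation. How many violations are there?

0

Convergent (same construct = perfectionism): Scale A, Scale B.
Smallest convergent = 0.59. Discriminant values: 0.39, 0.27, 0.14, 0.55, 0.52; count ≥ 0.59 → 0.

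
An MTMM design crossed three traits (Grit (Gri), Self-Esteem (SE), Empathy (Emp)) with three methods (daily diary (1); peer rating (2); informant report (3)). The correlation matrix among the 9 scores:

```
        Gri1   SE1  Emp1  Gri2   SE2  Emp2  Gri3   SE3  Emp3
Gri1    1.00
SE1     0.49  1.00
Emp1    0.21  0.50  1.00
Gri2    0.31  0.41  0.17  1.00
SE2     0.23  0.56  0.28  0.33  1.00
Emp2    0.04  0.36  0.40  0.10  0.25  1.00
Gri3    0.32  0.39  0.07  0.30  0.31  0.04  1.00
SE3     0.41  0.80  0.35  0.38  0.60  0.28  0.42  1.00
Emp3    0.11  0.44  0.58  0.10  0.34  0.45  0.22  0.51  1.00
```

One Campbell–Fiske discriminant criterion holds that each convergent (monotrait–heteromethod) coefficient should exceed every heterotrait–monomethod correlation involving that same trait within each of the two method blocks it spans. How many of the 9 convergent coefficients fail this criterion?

Checking each validity diagonal entry against its comparison values:
Gri (methods 1·2): 0.31 vs {0.49, 0.33, 0.21, 0.10} → fail.
Gri (methods 1·3): 0.32 vs {0.49, 0.42, 0.21, 0.22} → fail.
Gri (methods 2·3): 0.30 vs {0.33, 0.42, 0.10, 0.22} → fail.
SE (methods 1·2): 0.56 vs {0.49, 0.33, 0.50, 0.25} → pass.
SE (methods 1·3): 0.80 vs {0.49, 0.42, 0.50, 0.51} → pass.
SE (methods 2·3): 0.60 vs {0.33, 0.42, 0.25, 0.51} → pass.
Emp (methods 1·2): 0.40 vs {0.21, 0.10, 0.50, 0.25} → fail.
Emp (methods 1·3): 0.58 vs {0.21, 0.22, 0.50, 0.51} → pass.
Emp (methods 2·3): 0.45 vs {0.10, 0.22, 0.25, 0.51} → fail.
5 of 9 fail.

5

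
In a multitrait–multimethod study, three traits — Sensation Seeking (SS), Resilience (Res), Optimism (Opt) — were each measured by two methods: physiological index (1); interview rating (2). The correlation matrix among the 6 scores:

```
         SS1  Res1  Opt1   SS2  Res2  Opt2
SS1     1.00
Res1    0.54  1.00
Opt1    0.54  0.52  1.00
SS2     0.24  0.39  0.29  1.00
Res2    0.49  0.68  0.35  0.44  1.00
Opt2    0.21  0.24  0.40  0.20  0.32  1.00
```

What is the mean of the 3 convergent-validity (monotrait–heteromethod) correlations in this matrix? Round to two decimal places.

Convergent values: 0.24, 0.68, 0.40; mean = 1.32/3 = 0.44.

0.44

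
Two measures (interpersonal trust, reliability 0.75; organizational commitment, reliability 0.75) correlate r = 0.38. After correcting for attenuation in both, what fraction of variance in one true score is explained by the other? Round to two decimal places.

Disattenuated r = 0.38 / √(0.75 × 0.75) = 0.38 / 0.7500 = 0.5067.
Shared true-score variance = 0.5067² = 0.2567 ≈ 0.26.

0.26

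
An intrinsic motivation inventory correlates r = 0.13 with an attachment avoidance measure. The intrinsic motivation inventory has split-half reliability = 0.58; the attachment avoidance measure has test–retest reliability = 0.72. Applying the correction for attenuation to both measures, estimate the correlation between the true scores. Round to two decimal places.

0.20

r_true = r_obs / √(r_xx · r_yy) = 0.13 / √(0.58 × 0.72) = 0.13 / √0.4176 = 0.13 / 0.6462 ≈ 0.20.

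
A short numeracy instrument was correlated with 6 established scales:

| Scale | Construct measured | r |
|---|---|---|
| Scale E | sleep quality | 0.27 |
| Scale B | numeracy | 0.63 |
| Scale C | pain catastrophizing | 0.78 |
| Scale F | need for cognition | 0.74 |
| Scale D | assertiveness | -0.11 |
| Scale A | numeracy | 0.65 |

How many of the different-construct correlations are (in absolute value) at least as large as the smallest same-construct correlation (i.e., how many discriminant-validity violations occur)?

2

Convergent (same construct = numeracy): Scale B, Scale A.
Smallest convergent = 0.63. Discriminant |r|: 0.27, 0.78, 0.74, 0.11; count ≥ 0.63 → 2.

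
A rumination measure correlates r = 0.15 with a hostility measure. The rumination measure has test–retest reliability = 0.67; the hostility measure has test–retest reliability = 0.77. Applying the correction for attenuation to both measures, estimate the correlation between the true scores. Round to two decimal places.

0.21

r_true = r_obs / √(r_xx · r_yy) = 0.15 / √(0.67 × 0.77) = 0.15 / √0.5159 = 0.15 / 0.7183 ≈ 0.21.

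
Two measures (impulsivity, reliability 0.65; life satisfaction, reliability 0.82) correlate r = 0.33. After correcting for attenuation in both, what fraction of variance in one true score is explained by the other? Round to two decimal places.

Disattenuated r = 0.33 / √(0.65 × 0.82) = 0.33 / 0.7301 = 0.4520.
Shared true-score variance = 0.4520² = 0.2043 ≈ 0.20.

0.20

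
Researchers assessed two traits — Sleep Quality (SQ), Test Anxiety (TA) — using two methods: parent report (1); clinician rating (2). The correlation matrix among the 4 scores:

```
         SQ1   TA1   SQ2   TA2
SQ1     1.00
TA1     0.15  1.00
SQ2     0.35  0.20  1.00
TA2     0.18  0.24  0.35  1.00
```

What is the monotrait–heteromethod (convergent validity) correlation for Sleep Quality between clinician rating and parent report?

Same trait (SQ), different methods: r(SQ2, SQ1) = 0.35.

0.35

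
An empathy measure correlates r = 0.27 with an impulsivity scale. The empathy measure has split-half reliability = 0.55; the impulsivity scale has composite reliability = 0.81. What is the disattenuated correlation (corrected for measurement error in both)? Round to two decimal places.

0.40

r_true = r_obs / √(r_xx · r_yy) = 0.27 / √(0.55 × 0.81) = 0.27 / √0.4455 = 0.27 / 0.6675 ≈ 0.40.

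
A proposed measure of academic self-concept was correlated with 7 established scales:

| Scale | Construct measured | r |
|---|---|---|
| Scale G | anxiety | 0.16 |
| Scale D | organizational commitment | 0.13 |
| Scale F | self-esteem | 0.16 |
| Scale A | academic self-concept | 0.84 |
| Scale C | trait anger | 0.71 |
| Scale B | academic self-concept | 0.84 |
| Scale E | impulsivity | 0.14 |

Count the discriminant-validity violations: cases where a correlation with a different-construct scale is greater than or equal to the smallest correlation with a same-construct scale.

Convergent (same construct = academic self-concept): Scale A, Scale B.
Smallest convergent = 0.84. Discriminant values: 0.16, 0.13, 0.16, 0.71, 0.14; count ≥ 0.84 → 0.

0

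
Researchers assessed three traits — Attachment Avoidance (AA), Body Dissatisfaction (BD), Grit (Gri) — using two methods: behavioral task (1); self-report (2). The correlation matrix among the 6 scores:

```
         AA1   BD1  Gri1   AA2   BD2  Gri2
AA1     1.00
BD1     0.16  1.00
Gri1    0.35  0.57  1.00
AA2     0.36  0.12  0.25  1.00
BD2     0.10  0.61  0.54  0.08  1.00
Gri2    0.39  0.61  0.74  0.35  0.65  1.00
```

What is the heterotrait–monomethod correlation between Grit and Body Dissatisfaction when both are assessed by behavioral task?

0.57

Different traits, same method: r(Gri1, BD1) = 0.57.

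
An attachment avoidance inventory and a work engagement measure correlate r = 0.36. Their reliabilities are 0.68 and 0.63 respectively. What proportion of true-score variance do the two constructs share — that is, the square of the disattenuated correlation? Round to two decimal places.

Disattenuated r = 0.36 / √(0.68 × 0.63) = 0.36 / 0.6545 = 0.5500.
Shared true-score variance = 0.5500² = 0.3025 ≈ 0.30.

0.30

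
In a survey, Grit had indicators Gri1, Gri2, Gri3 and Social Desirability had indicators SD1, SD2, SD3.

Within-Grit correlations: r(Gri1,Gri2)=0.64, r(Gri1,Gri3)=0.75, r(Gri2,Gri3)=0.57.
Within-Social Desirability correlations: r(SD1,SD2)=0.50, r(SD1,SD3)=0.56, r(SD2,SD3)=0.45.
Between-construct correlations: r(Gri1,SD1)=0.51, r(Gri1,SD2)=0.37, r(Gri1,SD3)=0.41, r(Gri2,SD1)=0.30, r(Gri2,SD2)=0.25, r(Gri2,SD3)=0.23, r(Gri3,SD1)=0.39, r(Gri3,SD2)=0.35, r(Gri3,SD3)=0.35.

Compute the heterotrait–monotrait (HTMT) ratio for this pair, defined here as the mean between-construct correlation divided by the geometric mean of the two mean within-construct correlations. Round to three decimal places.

Between-construct mean = 3.16/9 = 0.3511.
Mean within-Gri = 1.96/3 = 0.6533; mean within-SD = 1.51/3 = 0.5033.
Geometric mean = √(0.6533 × 0.5033) = 0.5734.
HTMT = 0.3511 / 0.5734 = 0.612.

0.612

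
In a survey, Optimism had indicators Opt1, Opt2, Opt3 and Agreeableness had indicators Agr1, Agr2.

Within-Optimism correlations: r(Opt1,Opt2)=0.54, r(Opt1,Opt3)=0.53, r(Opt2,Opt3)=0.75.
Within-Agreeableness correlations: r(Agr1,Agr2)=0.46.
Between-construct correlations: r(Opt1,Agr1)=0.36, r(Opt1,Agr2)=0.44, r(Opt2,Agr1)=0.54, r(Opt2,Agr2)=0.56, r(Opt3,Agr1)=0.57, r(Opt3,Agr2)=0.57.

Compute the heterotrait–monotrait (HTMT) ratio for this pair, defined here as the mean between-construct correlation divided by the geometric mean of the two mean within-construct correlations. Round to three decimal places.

0.959

Between-construct mean = 3.04/6 = 0.5067.
Mean within-Opt = 1.82/3 = 0.6067; mean within-Agr = 0.46/1 = 0.4600.
Geometric mean = √(0.6067 × 0.4600) = 0.5283.
HTMT = 0.5067 / 0.5283 = 0.959.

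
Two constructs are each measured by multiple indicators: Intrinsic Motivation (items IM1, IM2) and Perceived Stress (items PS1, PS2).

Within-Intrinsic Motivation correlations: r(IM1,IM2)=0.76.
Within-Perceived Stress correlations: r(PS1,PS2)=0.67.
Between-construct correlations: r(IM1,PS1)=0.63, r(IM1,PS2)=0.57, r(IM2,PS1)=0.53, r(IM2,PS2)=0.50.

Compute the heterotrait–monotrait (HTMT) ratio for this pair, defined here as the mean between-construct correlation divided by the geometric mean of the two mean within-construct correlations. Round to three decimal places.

0.781

Mean heterotrait r = 2.23/4 = 0.5575.
Mean within-IM = 0.76/1 = 0.7600; mean within-PS = 0.67/1 = 0.6700.
Geometric mean = √(0.7600 × 0.6700) = 0.7136.
HTMT = 0.5575 / 0.7136 = 0.781.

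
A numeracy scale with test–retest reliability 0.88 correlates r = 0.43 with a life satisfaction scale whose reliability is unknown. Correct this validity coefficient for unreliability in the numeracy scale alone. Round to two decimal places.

0.46

Single correction: r_c = r_obs / √r_xx = 0.43 / √0.88 = 0.43 / 0.9381 ≈ 0.46.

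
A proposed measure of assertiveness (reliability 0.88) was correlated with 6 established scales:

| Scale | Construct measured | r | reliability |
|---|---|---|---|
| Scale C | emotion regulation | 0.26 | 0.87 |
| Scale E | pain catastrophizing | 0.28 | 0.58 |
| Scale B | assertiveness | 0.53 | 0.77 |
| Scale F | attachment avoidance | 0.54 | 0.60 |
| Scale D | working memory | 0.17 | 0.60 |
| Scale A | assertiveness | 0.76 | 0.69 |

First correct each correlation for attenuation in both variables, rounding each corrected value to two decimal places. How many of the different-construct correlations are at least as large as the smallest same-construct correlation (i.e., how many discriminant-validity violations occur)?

Disattenuated r (r / √(r_scale · r_new)):
  Scale C (disc): 0.26 / √(0.87·0.88) = 0.30
  Scale E (disc): 0.28 / √(0.58·0.88) = 0.39
  Scale B (conv): 0.53 / √(0.77·0.88) = 0.64
  Scale F (disc): 0.54 / √(0.60·0.88) = 0.74
  Scale D (disc): 0.17 / √(0.60·0.88) = 0.23
  Scale A (conv): 0.76 / √(0.69·0.88) = 0.98
Smallest convergent = 0.64. Discriminant values: 0.30, 0.39, 0.74, 0.23; count ≥ 0.64 → 1.

1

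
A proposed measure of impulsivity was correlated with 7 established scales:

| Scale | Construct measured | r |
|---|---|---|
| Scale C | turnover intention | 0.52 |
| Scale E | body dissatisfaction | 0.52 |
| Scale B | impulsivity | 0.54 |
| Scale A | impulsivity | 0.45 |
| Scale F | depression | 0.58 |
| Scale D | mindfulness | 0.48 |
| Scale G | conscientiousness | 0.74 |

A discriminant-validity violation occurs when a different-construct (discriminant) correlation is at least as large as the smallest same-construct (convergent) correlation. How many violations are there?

Convergent (same construct = impulsivity): Scale B, Scale A.
Smallest convergent = 0.45. Discriminant values: 0.52, 0.52, 0.58, 0.48, 0.74; count ≥ 0.45 → 5.

5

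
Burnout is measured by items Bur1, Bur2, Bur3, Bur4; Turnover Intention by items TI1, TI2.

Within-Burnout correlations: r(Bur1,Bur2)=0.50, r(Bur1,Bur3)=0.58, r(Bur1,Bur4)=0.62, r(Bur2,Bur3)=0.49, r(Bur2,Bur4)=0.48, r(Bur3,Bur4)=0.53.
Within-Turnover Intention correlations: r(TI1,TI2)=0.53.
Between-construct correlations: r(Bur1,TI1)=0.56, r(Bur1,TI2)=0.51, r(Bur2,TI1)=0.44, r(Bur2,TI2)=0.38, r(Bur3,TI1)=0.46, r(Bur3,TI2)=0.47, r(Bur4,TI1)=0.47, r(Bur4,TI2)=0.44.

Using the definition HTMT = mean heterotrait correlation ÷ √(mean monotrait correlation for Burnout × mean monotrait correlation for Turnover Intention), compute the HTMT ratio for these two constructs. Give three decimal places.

0.877

Between-construct mean = 3.73/8 = 0.4663.
Mean within-Bur = 3.20/6 = 0.5333; mean within-TI = 0.53/1 = 0.5300.
Geometric mean = √(0.5333 × 0.5300) = 0.5316.
HTMT = 0.4663 / 0.5316 = 0.877.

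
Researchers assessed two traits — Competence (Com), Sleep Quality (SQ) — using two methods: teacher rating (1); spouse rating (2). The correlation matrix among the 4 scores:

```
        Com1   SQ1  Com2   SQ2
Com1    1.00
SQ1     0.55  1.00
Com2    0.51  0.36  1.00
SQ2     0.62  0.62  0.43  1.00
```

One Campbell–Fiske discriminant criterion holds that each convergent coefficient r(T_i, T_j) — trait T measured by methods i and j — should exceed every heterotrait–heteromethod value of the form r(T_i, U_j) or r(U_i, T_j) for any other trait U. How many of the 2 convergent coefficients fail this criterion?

2

Checking each validity diagonal entry against its comparison values:
Com (methods 1·2): 0.51 vs {0.62, 0.36} → fail.
SQ (methods 1·2): 0.62 vs {0.36, 0.62} → fail.
2 of 2 fail.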